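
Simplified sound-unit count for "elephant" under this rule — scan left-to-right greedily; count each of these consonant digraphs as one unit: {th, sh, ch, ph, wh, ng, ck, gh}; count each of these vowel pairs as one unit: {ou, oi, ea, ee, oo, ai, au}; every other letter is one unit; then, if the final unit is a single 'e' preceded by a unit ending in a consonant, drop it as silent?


Word: "elephant" (8 letters)
Left-to-right scan:
  1. 'e' (letter)
  2. 'l' (letter)
  3. 'e' (letter)
  4. 'ph' (digraph)
  5. 'a' (letter)
  6. 'n' (letter)
  7. 't' (letter)
Units from scan: 7
Sound units = 7 units


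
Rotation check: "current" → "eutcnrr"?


Word: "current", Candidate: "eutcnrr"
Method: check if candidate is substring of word+word
"currentcurrent" contains "eutcnrr"? No
Is rotation = No


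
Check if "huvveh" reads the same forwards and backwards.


Word: "huvveh"
Reversed: "hevvuh"
Forward == Backward? huvveh != hevvuh
Palindrome = No


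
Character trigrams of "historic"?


Word: "historic" (length 8)
Number of trigrams = 8 - 3 + 1 = 6
  Position 0: "his"
  Position 1: "ist"
  Position 2: "sto"
  Position 3: "tor"
  Position 4: "ori"
  Position 5: "ric"
Trigrams = "his", "ist", "sto", "tor", "ori", "ric"


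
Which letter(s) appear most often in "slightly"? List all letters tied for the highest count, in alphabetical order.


Word: "slightly"
Letter counts:
  'g': 1
  'h': 1
  'i': 1
  'l': 2
  's': 1
  't': 1
  'y': 1
Maximum count = 2
Most frequent = 'l' (2 times each)


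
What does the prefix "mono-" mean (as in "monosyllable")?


Prefix: mono-
As in: monosyllable -> mono- + syllable
Meaning = one


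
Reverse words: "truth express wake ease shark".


Original: "truth express wake ease shark"
Words (1..n): truth | express | wake | ease | shark
Reversed (n..1): shark | ease | wake | express | truth
Result = "shark ease wake express truth"


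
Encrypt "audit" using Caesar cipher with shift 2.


Word: "audit"
Shift: 2
Each letter → (letter + shift) mod 26:
  'a' (0) + 2 = 2 → 'c'
  'u' (20) + 2 = 22 → 'w'
  'd' (3) + 2 = 5 → 'f'
  'i' (8) + 2 = 10 → 'k'
  't' (19) + 2 = 21 → 'v'
Result = "cwfkv"


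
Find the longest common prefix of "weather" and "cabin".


Word 1: "weather"
Word 2: "cabin"
Comparing from start:
  Pos 0: 'w' != 'c' (stop)
LCP = "" (length 0)


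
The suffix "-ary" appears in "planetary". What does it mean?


Suffix: -ary
Example: planetary (planet + -ary)
Meaning = relating to


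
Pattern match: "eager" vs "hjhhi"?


Pattern of "eager": [0, 1, 2, 0, 3]
Pattern of "hjhhi": [0, 1, 0, 0, 2]
Patterns do not match
Same pattern = No


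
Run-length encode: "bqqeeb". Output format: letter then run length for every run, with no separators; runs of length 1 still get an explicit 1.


String: "bqqeeb"
Scanning for consecutive runs:
  'b' x 1
  'q' x 2
  'e' x 2
  'b' x 1
RLE = "b1q2e2b1"


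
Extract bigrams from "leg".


Word: "leg" (length 3)
Number of bigrams = 3 - 2 + 1 = 2
  Position 0: "le"
  Position 1: "eg"
Bigrams = "le", "eg"


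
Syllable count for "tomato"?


Word: "tomato"
Syllable breakdown: to-ma-to
Counting: 3 parts
= 3 syllables


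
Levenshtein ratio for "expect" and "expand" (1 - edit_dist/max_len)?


Word 1: "expect" (length 6)
Word 2: "expand" (length 6)
One optimal edit sequence:
  1. keep 'e'
  2. keep 'x'
  3. keep 'p'
  4. substitute 'e' -> 'a'  (+1)
  5. substitute 'c' -> 'n'  (+1)
  6. substitute 't' -> 'd'  (+1)
Edit distance = 3
Max length = max(6, 6) = 6
Similarity = 1 - 3/6
= 0.5000


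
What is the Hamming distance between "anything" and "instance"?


Comparing character by character (same length = 8):
  Pos 0: 'a' vs 'i' !=
  Pos 1: 'n' vs 'n' =
  Pos 2: 'y' vs 's' !=
  Pos 3: 't' vs 't' =
  Pos 4: 'h' vs 'a' !=
  Pos 5: 'i' vs 'n' !=
  Pos 6: 'n' vs 'c' !=
  Pos 7: 'g' vs 'e' !=
Hamming distance = 6


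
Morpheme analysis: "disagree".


Word: "disagree"
Morphemes: dis- | agree
Each morpheme carries meaning
= 2 morphemes


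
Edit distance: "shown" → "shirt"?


Word 1: "shown" (length 5)
Word 2: "shirt" (length 5)
One optimal edit sequence (insert/delete/substitute each cost 1):
  1. keep 's'
  2. keep 'h'
  3. substitute 'o' -> 'i'  (+1)
  4. substitute 'w' -> 'r'  (+1)
  5. substitute 'n' -> 't'  (+1)
Total edit operations: 3
Edit distance = 3


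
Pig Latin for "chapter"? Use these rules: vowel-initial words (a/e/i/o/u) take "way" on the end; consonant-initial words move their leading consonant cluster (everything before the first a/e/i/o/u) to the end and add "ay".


Word: "chapter"
Starts with consonant(s) → move to end, add 'ay'
Consonant cluster: "ch"
Pig Latin = "apterchay"


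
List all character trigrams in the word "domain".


Word: "domain" (length 6)
Number of trigrams = 6 - 3 + 1 = 4
  Position 0: "dom"
  Position 1: "oma"
  Position 2: "mai"
  Position 3: "ain"
Trigrams = "dom", "oma", "mai", "ain"


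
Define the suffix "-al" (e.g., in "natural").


Suffix: -al
Example: natural = nature + -al, with a spelling change
Meaning = relating to


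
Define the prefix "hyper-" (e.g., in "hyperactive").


Prefix: hyper-
Example: hyperactive (hyper- + active)
Meaning = over / excessive


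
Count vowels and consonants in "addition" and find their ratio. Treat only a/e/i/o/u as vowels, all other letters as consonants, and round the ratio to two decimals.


Word: "addition"
Vowels (a,e,i,o,u): 4
Consonants: 4
Ratio = 4/4
= 1.00


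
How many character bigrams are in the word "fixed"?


Word: "fixed" (length 5)
Number of 2-grams = length - 2 + 1 = 5 - 2 + 1
= 4


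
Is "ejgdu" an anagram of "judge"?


Word 1: "judge" → sorted: degju
Word 2: "ejgdu" → sorted: degju
Same letters? degju == degju
Anagram = Yes


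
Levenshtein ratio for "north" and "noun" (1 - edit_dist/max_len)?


Word 1: "north" (length 5)
Word 2: "noun" (length 4)
One optimal edit sequence:
  1. keep 'n'
  2. keep 'o'
  3. delete 'r'  (+1)
  4. substitute 't' -> 'u'  (+1)
  5. substitute 'h' -> 'n'  (+1)
Edit distance = 3
Max length = max(5, 4) = 5
Similarity = 1 - 3/5
= 0.4000


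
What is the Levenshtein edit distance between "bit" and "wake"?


Word 1: "bit" (length 3)
Word 2: "wake" (length 4)
One optimal edit sequence (insert/delete/substitute each cost 1):
  1. insert 'w'  (+1)
  2. substitute 'b' -> 'a'  (+1)
  3. substitute 'i' -> 'k'  (+1)
  4. substitute 't' -> 'e'  (+1)
Total edit operations: 4
Edit distance = 4


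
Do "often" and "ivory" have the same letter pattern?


Pattern of "often": [0, 1, 2, 3, 4]
Pattern of "ivory": [0, 1, 2, 3, 4]
Patterns match
Same pattern = Yes


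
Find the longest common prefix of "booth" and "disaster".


Word 1: "booth"
Word 2: "disaster"
Comparing from start:
  Pos 0: 'b' != 'd' (stop)
LCP = "" (length 0)


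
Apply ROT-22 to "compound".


Word: "compound"
Shift: 22
Each letter → (letter + shift) mod 26:
  'c' (2) + 22 = 24 → 'y'
  'o' (14) + 22 = 10 → 'k'
  'm' (12) + 22 = 8 → 'i'
  'p' (15) + 22 = 11 → 'l'
  'o' (14) + 22 = 10 → 'k'
  'u' (20) + 22 = 16 → 'q'
  'n' (13) + 22 = 9 → 'j'
  'd' (3) + 22 = 25 → 'z'
Result = "ykilkqjz"


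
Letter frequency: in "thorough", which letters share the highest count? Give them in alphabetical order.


Word: "thorough"
Letter counts:
  'g': 1
  'h': 2
  'o': 2
  'r': 1
  't': 1
  'u': 1
Maximum count = 2
Most frequent = 'h', 'o' (2 times each)


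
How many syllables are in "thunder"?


Word: "thunder"
Syllable breakdown: thun-der
Counting: 2 parts
= 2 syllables


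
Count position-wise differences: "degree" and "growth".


Comparing character by character (same length = 6):
  Pos 0: 'd' vs 'g' !=
  Pos 1: 'e' vs 'r' !=
  Pos 2: 'g' vs 'o' !=
  Pos 3: 'r' vs 'w' !=
  Pos 4: 'e' vs 't' !=
  Pos 5: 'e' vs 'h' !=
Hamming distance = 6


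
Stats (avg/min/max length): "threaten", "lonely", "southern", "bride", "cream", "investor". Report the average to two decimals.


Lengths: "threaten"=8, "lonely"=6, "southern"=8, "bride"=5, "cream"=5, "investor"=8
Sum = 40, Count = 6
Average = 40/6 = 6.67
= avg=6.67, min=5, max=8


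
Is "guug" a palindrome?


Word: "guug"
Reversed: "guug"
Forward == Backward? guug == guug
Palindrome = Yes


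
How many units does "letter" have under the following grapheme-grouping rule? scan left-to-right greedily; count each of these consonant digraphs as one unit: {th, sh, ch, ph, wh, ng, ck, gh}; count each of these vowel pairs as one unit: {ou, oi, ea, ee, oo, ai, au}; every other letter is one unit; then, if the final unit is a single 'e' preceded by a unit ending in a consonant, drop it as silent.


Word: "letter" (6 letters)
Left-to-right scan:
  (1) 'l' (letter)
  (2) 'e' (letter)
  (3) 't' (letter)
  (4) 't' (letter)
  (5) 'e' (letter)
  (6) 'r' (letter)
Units from scan: 6
Sound units = 6 units


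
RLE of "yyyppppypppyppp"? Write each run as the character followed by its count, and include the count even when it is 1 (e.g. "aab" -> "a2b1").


String: "yyyppppypppyppp"
Scanning for consecutive runs:
  'y' x 3
  'p' x 4
  'y' x 1
  'p' x 3
  'y' x 1
  'p' x 3
RLE = "y3p4y1p3y1p3"


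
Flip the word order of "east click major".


Original: "east click major"
Words (1..n): east | click | major
Reversed (n..1): major | click | east
Result = "major click east"


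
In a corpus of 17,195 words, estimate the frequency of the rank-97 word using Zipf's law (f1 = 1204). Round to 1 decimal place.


Zipf's law: f(r) = f(1) / r
f(1) = 1204
f(97) = 1204 / 97
= 12.4 occurrences


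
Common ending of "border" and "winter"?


Word 1: "border"
Word 2: "winter"
Comparing from end:
  Pos -1: 'r' == 'r'
  Pos -2: 'e' == 'e'
  Pos -3: 'd' != 't' (stop)
LCS = "er" (length 2)


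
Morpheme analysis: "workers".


Word: "workers"
Morphemes: work + -er + -s
Each morpheme carries meaning
= 3 morphemes


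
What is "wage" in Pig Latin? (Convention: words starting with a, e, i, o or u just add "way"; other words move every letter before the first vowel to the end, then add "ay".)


Word: "wage"
Starts with consonant(s) → move to end, add 'ay'
Consonant cluster: "w"
Pig Latin = "ageway"


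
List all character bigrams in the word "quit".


Word: "quit" (length 4)
Number of bigrams = 4 - 2 + 1 = 3
  Position 0: "qu"
  Position 1: "ui"
  Position 2: "it"
Bigrams = "qu", "ui", "it"


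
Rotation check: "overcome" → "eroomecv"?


Word: "overcome", Candidate: "eroomecv"
Method: check if candidate is substring of word+word
"overcomeovercome" contains "eroomecv"? No
Is rotation = No


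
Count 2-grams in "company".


Word: "company" (length 7)
Number of 2-grams = length - 2 + 1 = 7 - 2 + 1
= 6


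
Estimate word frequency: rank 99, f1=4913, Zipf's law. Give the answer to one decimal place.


Zipf's law: f(r) = f(1) / r
f(1) = 4913
f(99) = 4913 / 99
= 49.6 occurrences


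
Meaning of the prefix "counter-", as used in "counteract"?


Prefix: counter-
Example: counteract = counter- + act
Meaning = against / opposite


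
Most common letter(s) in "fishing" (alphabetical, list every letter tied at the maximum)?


Word: "fishing"
Letter counts:
  'f': 1
  'g': 1
  'h': 1
  'i': 2
  'n': 1
  's': 1
Maximum count = 2
Most frequent = 'i' (2 times each)


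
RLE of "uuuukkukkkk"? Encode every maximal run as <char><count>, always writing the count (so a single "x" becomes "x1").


String: "uuuukkukkkk"
Scanning for consecutive runs:
  'u' x 4
  'k' x 2
  'u' x 1
  'k' x 4
RLE = "u4k2u1k4"


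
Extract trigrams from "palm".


Word: "palm" (length 4)
Number of trigrams = 4 - 3 + 1 = 2
  Position 0: "pal"
  Position 1: "alm"
Trigrams = "pal", "alm"


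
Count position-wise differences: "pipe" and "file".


Comparing character by character (same length = 4):
  Pos 0: 'p' vs 'f' !=
  Pos 1: 'i' vs 'i' =
  Pos 2: 'p' vs 'l' !=
  Pos 3: 'e' vs 'e' =
Hamming distance = 2


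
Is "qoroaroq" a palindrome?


Word: "qoroaroq"
Reversed: "qoraoroq"
Forward == Backward? qoroaroq != qoraoroq
Palindrome = No


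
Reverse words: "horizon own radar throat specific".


Original: "horizon own radar throat specific"
Words (1..n): horizon | own | radar | throat | specific
Reversed (n..1): specific | throat | radar | own | horizon
Result = "specific throat radar own horizon"


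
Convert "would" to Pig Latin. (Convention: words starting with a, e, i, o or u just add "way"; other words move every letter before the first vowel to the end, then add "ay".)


Word: "would"
Starts with consonant(s) → move to end, add 'ay'
Consonant cluster: "w"
Pig Latin = "ouldway"


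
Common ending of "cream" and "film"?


Word 1: "cream"
Word 2: "film"
Comparing from end:
  Pos -1: 'm' == 'm'
  Pos -2: 'a' != 'l' (stop)
LCS = "m" (length 1)


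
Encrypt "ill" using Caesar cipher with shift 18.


Word: "ill"
Shift: 18
Each letter → (letter + shift) mod 26:
  'i' (8) + 18 = 0 → 'a'
  'l' (11) + 18 = 3 → 'd'
  'l' (11) + 18 = 3 → 'd'
Result = "add"


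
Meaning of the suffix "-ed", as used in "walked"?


Suffix: -ed
Example: walked = walk + -ed
Meaning = past tense


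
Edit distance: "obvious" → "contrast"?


Word 1: "obvious" (length 7)
Word 2: "contrast" (length 8)
One optimal edit sequence (insert/delete/substitute each cost 1):
  1. insert 'c'  (+1)
  2. keep 'o'
  3. substitute 'b' -> 'n'  (+1)
  4. substitute 'v' -> 't'  (+1)
  5. substitute 'i' -> 'r'  (+1)
  6. substitute 'o' -> 'a'  (+1)
  7. substitute 'u' -> 's'  (+1)
  8. substitute 's' -> 't'  (+1)
Total edit operations: 7
Edit distance = 7


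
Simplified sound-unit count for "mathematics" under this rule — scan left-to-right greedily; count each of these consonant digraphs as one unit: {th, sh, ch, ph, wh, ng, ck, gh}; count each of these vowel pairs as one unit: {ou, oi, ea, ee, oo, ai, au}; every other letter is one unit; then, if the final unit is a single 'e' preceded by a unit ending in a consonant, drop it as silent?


Word: "mathematics" (11 letters)
Left-to-right scan:
  1. 'm' (letter)
  2. 'a' (letter)
  3. 'th' (digraph)
  4. 'e' (letter)
  5. 'm' (letter)
  6. 'a' (letter)
  7. 't' (letter)
  8. 'i' (letter)
  9. 'c' (letter)
  10. 's' (letter)
Units from scan: 10
Sound units = 10 units


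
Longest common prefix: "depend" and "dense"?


Word 1: "depend"
Word 2: "dense"
Comparing from start:
  Pos 0: 'd' == 'd'
  Pos 1: 'e' == 'e'
  Pos 2: 'p' != 'n' (stop)
LCP = "de" (length 2)


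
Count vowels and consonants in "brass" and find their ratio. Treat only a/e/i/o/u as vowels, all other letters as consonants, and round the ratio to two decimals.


Word: "brass"
Vowels (a,e,i,o,u): 1
Consonants: 4
Ratio = 1/4
= 0.25


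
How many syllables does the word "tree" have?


Word: "tree"
Syllable breakdown: tree
Counting: 1 part
= 1 syllable


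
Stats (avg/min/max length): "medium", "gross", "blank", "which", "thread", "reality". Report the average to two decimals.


Lengths: "medium"=6, "gross"=5, "blank"=5, "which"=5, "thread"=6, "reality"=7
Sum = 34, Count = 6
Average = 34/6 = 5.67
= avg=5.67, min=5, max=7


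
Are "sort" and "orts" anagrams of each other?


Word 1: "sort" → sorted: orst
Word 2: "orts" → sorted: orst
Same letters? orst == orst
Anagram = Yes


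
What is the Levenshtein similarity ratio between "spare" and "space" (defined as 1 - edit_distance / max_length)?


Word 1: "spare" (length 5)
Word 2: "space" (length 5)
One optimal edit sequence:
  1. keep 's'
  2. keep 'p'
  3. keep 'a'
  4. substitute 'r' -> 'c'  (+1)
  5. keep 'e'
Edit distance = 1
Max length = max(5, 5) = 5
Similarity = 1 - 1/5
= 0.8000


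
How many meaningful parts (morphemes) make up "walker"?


Word: "walker"
Morphemes: walk / -er
Each morpheme carries meaning
= 2 morphemes


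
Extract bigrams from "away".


Word: "away" (length 4)
Number of bigrams = 4 - 2 + 1 = 3
  Position 0: "aw"
  Position 1: "wa"
  Position 2: "ay"
Bigrams = "aw", "wa", "ay"


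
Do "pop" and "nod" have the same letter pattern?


Pattern of "pop": [0, 1, 0]
Pattern of "nod": [0, 1, 2]
Patterns do not match
Same pattern = No


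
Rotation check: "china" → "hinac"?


Word: "china", Candidate: "hinac"
Method: check if candidate is substring of word+word
"chinachina" contains "hinac"? Yes
Is rotation = Yes


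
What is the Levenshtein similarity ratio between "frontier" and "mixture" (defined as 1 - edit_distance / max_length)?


Word 1: "frontier" (length 8)
Word 2: "mixture" (length 7)
One optimal edit sequence:
  1. delete 'f'  (+1)
  2. substitute 'r' -> 'm'  (+1)
  3. substitute 'o' -> 'i'  (+1)
  4. substitute 'n' -> 'x'  (+1)
  5. keep 't'
  6. substitute 'i' -> 'u'  (+1)
  7. substitute 'e' -> 'r'  (+1)
  8. substitute 'r' -> 'e'  (+1)
Edit distance = 7
Max length = max(8, 7) = 8
Similarity = 1 - 7/8
= 0.1250


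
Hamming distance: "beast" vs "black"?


Comparing character by character (same length = 5):
  Pos 0: 'b' vs 'b' =
  Pos 1: 'e' vs 'l' !=
  Pos 2: 'a' vs 'a' =
  Pos 3: 's' vs 'c' !=
  Pos 4: 't' vs 'k' !=
Hamming distance = 3


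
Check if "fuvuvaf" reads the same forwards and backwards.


Word: "fuvuvaf"
Reversed: "favuvuf"
Forward == Backward? fuvuvaf != favuvuf
Palindrome = No


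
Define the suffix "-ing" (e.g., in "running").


Suffix: -ing
As in: running -> run + -ing, with a spelling change
Meaning = present participle


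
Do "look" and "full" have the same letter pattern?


Pattern of "look": [0, 1, 1, 2]
Pattern of "full": [0, 1, 2, 2]
Patterns do not match
Same pattern = No


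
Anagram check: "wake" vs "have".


Word 1: "wake" → sorted: aekw
Word 2: "have" → sorted: aehv
Same letters? aekw != aehv
Anagram = No


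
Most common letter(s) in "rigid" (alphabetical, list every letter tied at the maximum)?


Word: "rigid"
Letter counts:
  'd': 1
  'g': 1
  'i': 2
  'r': 1
Maximum count = 2
Most frequent = 'i' (2 times each)


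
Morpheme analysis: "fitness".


Word: "fitness"
Morphemes: fit + -ness
Each morpheme carries meaning
= 2 morphemes


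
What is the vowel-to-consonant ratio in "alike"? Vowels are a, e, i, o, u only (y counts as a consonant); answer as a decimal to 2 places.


Word: "alike"
Vowels (a,e,i,o,u): 3
Consonants: 2
Ratio = 3/2
= 1.50


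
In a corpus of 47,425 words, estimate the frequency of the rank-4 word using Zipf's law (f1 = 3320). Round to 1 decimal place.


Zipf's law: f(r) = f(1) / r
f(1) = 3320
f(4) = 3320 / 4
= 830.0 occurrences


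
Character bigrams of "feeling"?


Word: "feeling" (length 7)
Number of bigrams = 7 - 2 + 1 = 6
  Position 0: "fe"
  Position 1: "ee"
  Position 2: "el"
  Position 3: "li"
  Position 4: "in"
  Position 5: "ng"
Bigrams = "fe", "ee", "el", "li", "in", "ng"


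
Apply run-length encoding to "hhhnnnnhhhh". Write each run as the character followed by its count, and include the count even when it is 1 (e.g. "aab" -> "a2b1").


String: "hhhnnnnhhhh"
Scanning for consecutive runs:
  'h' x 3
  'n' x 4
  'h' x 4
RLE = "h3n4h4"


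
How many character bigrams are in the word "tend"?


Word: "tend" (length 4)
Number of 2-grams = length - 2 + 1 = 4 - 2 + 1
= 3


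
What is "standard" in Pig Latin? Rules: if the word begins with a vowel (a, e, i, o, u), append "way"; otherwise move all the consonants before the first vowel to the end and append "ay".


Word: "standard"
Starts with consonant(s) → move to end, add 'ay'
Consonant cluster: "st"
Pig Latin = "andardstay"


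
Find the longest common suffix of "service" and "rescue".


Word 1: "service"
Word 2: "rescue"
Comparing from end:
  Pos -1: 'e' == 'e'
  Pos -2: 'c' != 'u' (stop)
LCS = "e" (length 1)


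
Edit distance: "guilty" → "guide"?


Word 1: "guilty" (length 6)
Word 2: "guide" (length 5)
One optimal edit sequence (insert/delete/substitute each cost 1):
  1. keep 'g'
  2. keep 'u'
  3. keep 'i'
  4. delete 'l'  (+1)
  5. substitute 't' -> 'd'  (+1)
  6. substitute 'y' -> 'e'  (+1)
Total edit operations: 3
Edit distance = 3


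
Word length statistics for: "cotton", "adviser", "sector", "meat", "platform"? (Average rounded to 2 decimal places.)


Lengths: "cotton"=6, "adviser"=7, "sector"=6, "meat"=4, "platform"=8
Sum = 31, Count = 5
Average = 31/5 = 6.20
= avg=6.20, min=4, max=8


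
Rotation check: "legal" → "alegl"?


Word: "legal", Candidate: "alegl"
Method: check if candidate is substring of word+word
"legallegal" contains "alegl"? No
Is rotation = No


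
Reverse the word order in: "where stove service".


Original: "where stove service"
Words (1..n): where | stove | service
Reversed (n..1): service | stove | where
Result = "service stove where"


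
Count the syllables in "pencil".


Word: "pencil"
Syllable breakdown: pen-cil
Counting: 2 parts
= 2 syllables


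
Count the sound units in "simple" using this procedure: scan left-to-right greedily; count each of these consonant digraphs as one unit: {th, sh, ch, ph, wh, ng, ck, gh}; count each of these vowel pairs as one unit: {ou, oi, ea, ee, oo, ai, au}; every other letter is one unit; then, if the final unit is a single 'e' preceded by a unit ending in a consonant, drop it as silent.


Word: "simple" (6 letters)
Left-to-right scan:
  [1] 's' (letter)
  [2] 'i' (letter)
  [3] 'm' (letter)
  [4] 'p' (letter)
  [5] 'l' (letter)
  [6] 'e' (letter)
Units from scan: 6
Final unit is 'e' after a consonant -> drop as silent (-1)
Sound units = 5 units


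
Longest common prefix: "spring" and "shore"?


Word 1: "spring"
Word 2: "shore"
Comparing from start:
  Pos 0: 's' == 's'
  Pos 1: 'p' != 'h' (stop)
LCP = "s" (length 1)


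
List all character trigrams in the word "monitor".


Word: "monitor" (length 7)
Number of trigrams = 7 - 3 + 1 = 5
  Position 0: "mon"
  Position 1: "oni"
  Position 2: "nit"
  Position 3: "ito"
  Position 4: "tor"
Trigrams = "mon", "oni", "nit", "ito", "tor"


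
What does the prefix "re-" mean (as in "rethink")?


Prefix: re-
Example: rethink (re- + think)
Meaning = again


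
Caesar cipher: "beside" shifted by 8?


Word: "beside"
Shift: 8
Each letter → (letter + shift) mod 26:
  'b' (1) + 8 = 9 → 'j'
  'e' (4) + 8 = 12 → 'm'
  's' (18) + 8 = 0 → 'a'
  'i' (8) + 8 = 16 → 'q'
  'd' (3) + 8 = 11 → 'l'
  'e' (4) + 8 = 12 → 'm'
Result = "jmaqlm"


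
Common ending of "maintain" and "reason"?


Word 1: "maintain"
Word 2: "reason"
Comparing from end:
  Pos -1: 'n' == 'n'
  Pos -2: 'i' != 'o' (stop)
LCS = "n" (length 1)


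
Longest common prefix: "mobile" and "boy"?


Word 1: "mobile"
Word 2: "boy"
Comparing from start:
  Pos 0: 'm' != 'b' (stop)
LCP = "" (length 0)


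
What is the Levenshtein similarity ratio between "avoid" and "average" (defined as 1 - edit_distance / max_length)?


Word 1: "avoid" (length 5)
Word 2: "average" (length 7)
One optimal edit sequence:
  1. keep 'a'
  2. keep 'v'
  3. insert 'e'  (+1)
  4. insert 'r'  (+1)
  5. substitute 'o' -> 'a'  (+1)
  6. substitute 'i' -> 'g'  (+1)
  7. substitute 'd' -> 'e'  (+1)
Edit distance = 5
Max length = max(5, 7) = 7
Similarity = 1 - 5/7
= 0.2857


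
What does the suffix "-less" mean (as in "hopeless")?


Suffix: -less
As in: hopeless -> hope + -less
Meaning = without


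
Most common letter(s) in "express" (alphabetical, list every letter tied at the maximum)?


Word: "express"
Letter counts:
  'e': 2
  'p': 1
  'r': 1
  's': 2
  'x': 1
Maximum count = 2
Most frequent = 'e', 's' (2 times each)


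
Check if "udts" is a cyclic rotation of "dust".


Word: "dust", Candidate: "udts"
Method: check if candidate is substring of word+word
"dustdust" contains "udts"? No
Is rotation = No


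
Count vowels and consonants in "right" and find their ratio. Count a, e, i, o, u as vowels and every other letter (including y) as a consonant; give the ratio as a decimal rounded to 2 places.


Word: "right"
Vowels (a,e,i,o,u): 1
Consonants: 4
Ratio = 1/4
= 0.25


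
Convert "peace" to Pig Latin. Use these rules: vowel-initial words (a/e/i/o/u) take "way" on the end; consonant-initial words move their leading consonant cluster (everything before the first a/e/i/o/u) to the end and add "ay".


Word: "peace"
Starts with consonant(s) → move to end, add 'ay'
Consonant cluster: "p"
Pig Latin = "eacepay"


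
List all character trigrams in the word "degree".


Word: "degree" (length 6)
Number of trigrams = 6 - 3 + 1 = 4
  Position 0: "deg"
  Position 1: "egr"
  Position 2: "gre"
  Position 3: "ree"
Trigrams = "deg", "egr", "gre", "ree"


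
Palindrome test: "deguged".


Word: "deguged"
Reversed: "deguged"
Forward == Backward? deguged == deguged
Palindrome = Yes


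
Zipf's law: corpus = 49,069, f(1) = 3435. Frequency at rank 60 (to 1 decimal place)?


Zipf's law: f(r) = f(1) / r
f(1) = 3435
f(60) = 3435 / 60
= 57.3 occurrences


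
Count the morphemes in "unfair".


Word: "unfair"
Morphemes: un- + fair
Each morpheme carries meaning
= 2 morphemes


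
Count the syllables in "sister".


Word: "sister"
Syllable breakdown: sis / ter
Counting: 2 parts
= 2 syllables


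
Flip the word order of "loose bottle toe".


Original: "loose bottle toe"
Words (1..n): loose | bottle | toe
Reversed (n..1): toe | bottle | loose
Result = "toe bottle loose"


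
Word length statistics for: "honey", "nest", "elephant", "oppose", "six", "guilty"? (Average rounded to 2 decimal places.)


Lengths: "honey"=5, "nest"=4, "elephant"=8, "oppose"=6, "six"=3, "guilty"=6
Sum = 32, Count = 6
Average = 32/6 = 5.33
= avg=5.33, min=3, max=8


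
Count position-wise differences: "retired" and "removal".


Comparing character by character (same length = 7):
  Pos 0: 'r' vs 'r' =
  Pos 1: 'e' vs 'e' =
  Pos 2: 't' vs 'm' !=
  Pos 3: 'i' vs 'o' !=
  Pos 4: 'r' vs 'v' !=
  Pos 5: 'e' vs 'a' !=
  Pos 6: 'd' vs 'l' !=
Hamming distance = 5


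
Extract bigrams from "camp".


Word: "camp" (length 4)
Number of bigrams = 4 - 2 + 1 = 3
  Position 0: "ca"
  Position 1: "am"
  Position 2: "mp"
Bigrams = "ca", "am", "mp"


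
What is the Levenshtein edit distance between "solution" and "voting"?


Word 1: "solution" (length 8)
Word 2: "voting" (length 6)
One optimal edit sequence (insert/delete/substitute each cost 1):
  1. substitute 's' -> 'v'  (+1)
  2. keep 'o'
  3. delete 'l'  (+1)
  4. delete 'u'  (+1)
  5. keep 't'
  6. keep 'i'
  7. substitute 'o' -> 'n'  (+1)
  8. substitute 'n' -> 'g'  (+1)
Total edit operations: 5
Edit distance = 5


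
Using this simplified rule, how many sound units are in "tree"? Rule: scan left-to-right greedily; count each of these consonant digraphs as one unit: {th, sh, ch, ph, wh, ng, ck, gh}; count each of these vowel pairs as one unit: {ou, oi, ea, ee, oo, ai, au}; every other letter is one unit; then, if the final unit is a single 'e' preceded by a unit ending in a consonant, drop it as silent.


Word: "tree" (4 letters)
Left-to-right scan:
  [1] 't' (letter)
  [2] 'r' (letter)
  [3] 'ee' (vowel-pair)
Units from scan: 3
Sound units = 3 units


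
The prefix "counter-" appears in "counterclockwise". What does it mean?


Prefix: counter-
Example: counterclockwise (counter- + clockwise)
Meaning = against / opposite


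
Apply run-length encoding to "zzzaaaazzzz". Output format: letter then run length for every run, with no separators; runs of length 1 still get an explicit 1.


String: "zzzaaaazzzz"
Scanning for consecutive runs:
  'z' x 3
  'a' x 4
  'z' x 4
RLE = "z3a4z4"


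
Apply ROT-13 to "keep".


Word: "keep"
Shift: 13
Each letter → (letter + shift) mod 26:
  'k' (10) + 13 = 23 → 'x'
  'e' (4) + 13 = 17 → 'r'
  'e' (4) + 13 = 17 → 'r'
  'p' (15) + 13 = 2 → 'c'
Result = "xrrc"


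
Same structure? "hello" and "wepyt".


Pattern of "hello": [0, 1, 2, 2, 3]
Pattern of "wepyt": [0, 1, 2, 3, 4]
Patterns do not match
Same pattern = No


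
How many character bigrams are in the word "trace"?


Word: "trace" (length 5)
Number of 2-grams = length - 2 + 1 = 5 - 2 + 1
= 4


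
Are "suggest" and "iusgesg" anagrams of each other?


Word 1: "suggest" → sorted: eggsstu
Word 2: "iusgesg" → sorted: eggissu
Same letters? eggsstu != eggissu
Anagram = No


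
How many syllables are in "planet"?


Word: "planet"
Syllable breakdown: plan · et
Counting: 2 parts
= 2 syllables


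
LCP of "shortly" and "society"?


Word 1: "shortly"
Word 2: "society"
Comparing from start:
  Pos 0: 's' == 's'
  Pos 1: 'h' != 'o' (stop)
LCP = "s" (length 1)


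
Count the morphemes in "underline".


Word: "underline"
Morphemes: under- | line
Each morpheme carries meaning
= 2 morphemes


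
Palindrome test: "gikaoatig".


Word: "gikaoatig"
Reversed: "gitaoakig"
Forward == Backward? gikaoatig != gitaoakig
Palindrome = No


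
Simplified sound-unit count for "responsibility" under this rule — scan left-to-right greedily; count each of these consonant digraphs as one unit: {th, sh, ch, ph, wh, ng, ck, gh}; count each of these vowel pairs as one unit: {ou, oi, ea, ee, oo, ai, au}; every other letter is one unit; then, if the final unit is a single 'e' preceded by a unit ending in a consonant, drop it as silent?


Word: "responsibility" (14 letters)
Left-to-right scan:
  [1] 'r' (letter)
  [2] 'e' (letter)
  [3] 's' (letter)
  [4] 'p' (letter)
  [5] 'o' (letter)
  [6] 'n' (letter)
  [7] 's' (letter)
  [8] 'i' (letter)
  [9] 'b' (letter)
  [10] 'i' (letter)
  [11] 'l' (letter)
  [12] 'i' (letter)
  [13] 't' (letter)
  [14] 'y' (letter)
Units from scan: 14
Sound units = 14 units


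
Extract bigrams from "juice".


Word: "juice" (length 5)
Number of bigrams = 5 - 2 + 1 = 4
  Position 0: "ju"
  Position 1: "ui"
  Position 2: "ic"
  Position 3: "ce"
Bigrams = "ju", "ui", "ic", "ce"


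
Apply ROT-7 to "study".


Word: "study"
Shift: 7
Each letter → (letter + shift) mod 26:
  's' (18) + 7 = 25 → 'z'
  't' (19) + 7 = 0 → 'a'
  'u' (20) + 7 = 1 → 'b'
  'd' (3) + 7 = 10 → 'k'
  'y' (24) + 7 = 5 → 'f'
Result = "zabkf"


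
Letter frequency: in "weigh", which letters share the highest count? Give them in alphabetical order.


Word: "weigh"
Letter counts:
  'e': 1
  'g': 1
  'h': 1
  'i': 1
  'w': 1
Maximum count = 1
Most frequent = 'e', 'g', 'h', 'i', 'w' (1 time each)


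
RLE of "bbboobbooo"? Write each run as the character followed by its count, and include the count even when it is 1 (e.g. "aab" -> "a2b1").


String: "bbboobbooo"
Scanning for consecutive runs:
  'b' x 3
  'o' x 2
  'b' x 2
  'o' x 3
RLE = "b3o2b2o3"


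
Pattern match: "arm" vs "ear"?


Pattern of "arm": [0, 1, 2]
Pattern of "ear": [0, 1, 2]
Patterns match
Same pattern = Yes


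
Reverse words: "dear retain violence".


Original: "dear retain violence"
Words (1..n): dear | retain | violence
Reversed (n..1): violence | retain | dear
Result = "violence retain dear"


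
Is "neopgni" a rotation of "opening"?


Word: "opening", Candidate: "neopgni"
Method: check if candidate is substring of word+word
"openingopening" contains "neopgni"? No
Is rotation = No


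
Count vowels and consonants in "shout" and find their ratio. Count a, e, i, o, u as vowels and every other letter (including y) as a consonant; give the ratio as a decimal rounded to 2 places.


Word: "shout"
Vowels (a,e,i,o,u): 2
Consonants: 3
Ratio = 2/3
= 0.67


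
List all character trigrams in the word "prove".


Word: "prove" (length 5)
Number of trigrams = 5 - 3 + 1 = 3
  Position 0: "pro"
  Position 1: "rov"
  Position 2: "ove"
Trigrams = "pro", "rov", "ove"


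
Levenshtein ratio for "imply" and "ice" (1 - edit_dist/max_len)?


Word 1: "imply" (length 5)
Word 2: "ice" (length 3)
One optimal edit sequence:
  1. keep 'i'
  2. delete 'm'  (+1)
  3. delete 'p'  (+1)
  4. substitute 'l' -> 'c'  (+1)
  5. substitute 'y' -> 'e'  (+1)
Edit distance = 4
Max length = max(5, 3) = 5
Similarity = 1 - 4/5
= 0.2000


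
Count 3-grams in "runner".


Word: "runner" (length 6)
Number of 3-grams = length - 3 + 1 = 6 - 3 + 1
= 4


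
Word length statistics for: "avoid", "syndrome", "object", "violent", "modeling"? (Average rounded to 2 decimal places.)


Lengths: "avoid"=5, "syndrome"=8, "object"=6, "violent"=7, "modeling"=8
Sum = 34, Count = 5
Average = 34/5 = 6.80
= avg=6.80, min=5, max=8


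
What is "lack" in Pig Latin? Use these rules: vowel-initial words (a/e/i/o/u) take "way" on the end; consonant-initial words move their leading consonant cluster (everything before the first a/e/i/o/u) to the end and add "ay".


Word: "lack"
Starts with consonant(s) → move to end, add 'ay'
Consonant cluster: "l"
Pig Latin = "acklay"


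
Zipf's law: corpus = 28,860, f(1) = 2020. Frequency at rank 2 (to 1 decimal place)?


Zipf's law: f(r) = f(1) / r
f(1) = 2020
f(2) = 2020 / 2
= 1010.0 occurrences


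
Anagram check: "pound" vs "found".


Word 1: "pound" → sorted: dnopu
Word 2: "found" → sorted: dfnou
Same letters? dnopu != dfnou
Anagram = No


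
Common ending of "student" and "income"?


Word 1: "student"
Word 2: "income"
Comparing from end:
  Pos -1: 't' != 'e' (stop)
LCS = "" (length 0)


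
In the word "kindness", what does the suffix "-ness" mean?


Suffix: -ness
Example: kindness = kind + -ness
Meaning = state of being


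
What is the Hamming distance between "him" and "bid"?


Comparing character by character (same length = 3):
  Pos 0: 'h' vs 'b' !=
  Pos 1: 'i' vs 'i' =
  Pos 2: 'm' vs 'd' !=
Hamming distance = 2


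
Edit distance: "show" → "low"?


Word 1: "show" (length 4)
Word 2: "low" (length 3)
One optimal edit sequence (insert/delete/substitute each cost 1):
  1. delete 's'  (+1)
  2. substitute 'h' -> 'l'  (+1)
  3. keep 'o'
  4. keep 'w'
Total edit operations: 2
Edit distance = 2


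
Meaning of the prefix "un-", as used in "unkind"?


Prefix: un-
Example: unkind (un- + kind)
Meaning = not / reverse


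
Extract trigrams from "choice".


Word: "choice" (length 6)
Number of trigrams = 6 - 3 + 1 = 4
  Position 0: "cho"
  Position 1: "hoi"
  Position 2: "oic"
  Position 3: "ice"
Trigrams = "cho", "hoi", "oic", "ice"


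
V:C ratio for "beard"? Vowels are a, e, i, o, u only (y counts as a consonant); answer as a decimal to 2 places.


Word: "beard"
Vowels (a,e,i,o,u): 2
Consonants: 3
Ratio = 2/3
= 0.67


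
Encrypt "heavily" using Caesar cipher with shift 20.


Word: "heavily"
Shift: 20
Each letter → (letter + shift) mod 26:
  'h' (7) + 20 = 1 → 'b'
  'e' (4) + 20 = 24 → 'y'
  'a' (0) + 20 = 20 → 'u'
  'v' (21) + 20 = 15 → 'p'
  'i' (8) + 20 = 2 → 'c'
  'l' (11) + 20 = 5 → 'f'
  'y' (24) + 20 = 18 → 's'
Result = "byupcfs"


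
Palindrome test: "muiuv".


Word: "muiuv"
Reversed: "vuium"
Forward == Backward? muiuv != vuium
Palindrome = No


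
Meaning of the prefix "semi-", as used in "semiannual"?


Prefix: semi-
As in: semiannual -> semi- + annual
Meaning = half


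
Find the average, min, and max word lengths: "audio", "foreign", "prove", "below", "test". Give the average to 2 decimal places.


Lengths: "audio"=5, "foreign"=7, "prove"=5, "below"=5, "test"=4
Sum = 26, Count = 5
Average = 26/5 = 5.20
= avg=5.20, min=4, max=7


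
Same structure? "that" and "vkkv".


Pattern of "that": [0, 1, 2, 0]
Pattern of "vkkv": [0, 1, 1, 0]
Patterns do not match
Same pattern = No


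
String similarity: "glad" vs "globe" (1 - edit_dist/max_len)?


Word 1: "glad" (length 4)
Word 2: "globe" (length 5)
One optimal edit sequence:
  1. keep 'g'
  2. keep 'l'
  3. insert 'o'  (+1)
  4. substitute 'a' -> 'b'  (+1)
  5. substitute 'd' -> 'e'  (+1)
Edit distance = 3
Max length = max(4, 5) = 5
Similarity = 1 - 3/5
= 0.4000


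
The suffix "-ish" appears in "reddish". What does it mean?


Suffix: -ish
As in: reddish -> red + -ish, with a spelling change
Meaning = somewhat / having the qualities of


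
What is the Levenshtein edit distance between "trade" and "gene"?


Word 1: "trade" (length 5)
Word 2: "gene" (length 4)
One optimal edit sequence (insert/delete/substitute each cost 1):
  1. delete 't'  (+1)
  2. substitute 'r' -> 'g'  (+1)
  3. substitute 'a' -> 'e'  (+1)
  4. substitute 'd' -> 'n'  (+1)
  5. keep 'e'
Total edit operations: 4
Edit distance = 4


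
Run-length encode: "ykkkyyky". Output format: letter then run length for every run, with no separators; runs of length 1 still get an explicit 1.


String: "ykkkyyky"
Scanning for consecutive runs:
  'y' x 1
  'k' x 3
  'y' x 2
  'k' x 1
  'y' x 1
RLE = "y1k3y2k1y1"


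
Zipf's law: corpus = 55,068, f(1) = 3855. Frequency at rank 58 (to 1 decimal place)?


Zipf's law: f(r) = f(1) / r
f(1) = 3855
f(58) = 3855 / 58
= 66.5 occurrences


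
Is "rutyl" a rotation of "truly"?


Word: "truly", Candidate: "rutyl"
Method: check if candidate is substring of word+word
"trulytruly" contains "rutyl"? No
Is rotation = No


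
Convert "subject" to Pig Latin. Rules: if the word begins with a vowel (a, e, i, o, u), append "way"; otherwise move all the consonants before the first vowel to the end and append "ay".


Word: "subject"
Starts with consonant(s) → move to end, add 'ay'
Consonant cluster: "s"
Pig Latin = "ubjectsay"


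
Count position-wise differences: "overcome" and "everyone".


Comparing character by character (same length = 8):
  Pos 0: 'o' vs 'e' !=
  Pos 1: 'v' vs 'v' =
  Pos 2: 'e' vs 'e' =
  Pos 3: 'r' vs 'r' =
  Pos 4: 'c' vs 'y' !=
  Pos 5: 'o' vs 'o' =
  Pos 6: 'm' vs 'n' !=
  Pos 7: 'e' vs 'e' =
Hamming distance = 3


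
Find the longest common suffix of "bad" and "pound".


Word 1: "bad"
Word 2: "pound"
Comparing from end:
  Pos -1: 'd' == 'd'
  Pos -2: 'a' != 'n' (stop)
LCS = "d" (length 1)


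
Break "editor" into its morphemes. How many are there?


Word: "editor"
Morphemes: edit / -or
Each morpheme carries meaning
= 2 morphemes


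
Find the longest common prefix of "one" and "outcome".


Word 1: "one"
Word 2: "outcome"
Comparing from start:
  Pos 0: 'o' == 'o'
  Pos 1: 'n' != 'u' (stop)
LCP = "o" (length 1)


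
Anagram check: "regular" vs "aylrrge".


Word 1: "regular" → sorted: aeglrru
Word 2: "aylrrge" → sorted: aeglrry
Same letters? aeglrru != aeglrry
Anagram = No


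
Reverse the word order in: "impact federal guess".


Original: "impact federal guess"
Words (1..n): impact | federal | guess
Reversed (n..1): guess | federal | impact
Result = "guess federal impact"


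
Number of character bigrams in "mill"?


Word: "mill" (length 4)
Number of 2-grams = length - 2 + 1 = 4 - 2 + 1
= 3


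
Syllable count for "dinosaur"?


Word: "dinosaur"
Syllable breakdown: di · no · saur
Counting: 3 parts
= 3 syllables


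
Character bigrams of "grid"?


Word: "grid" (length 4)
Number of bigrams = 4 - 2 + 1 = 3
  Position 0: "gr"
  Position 1: "ri"
  Position 2: "id"
Bigrams = "gr", "ri", "id"


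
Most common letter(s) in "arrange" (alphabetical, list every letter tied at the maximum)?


Word: "arrange"
Letter counts:
  'a': 2
  'e': 1
  'g': 1
  'n': 1
  'r': 2
Maximum count = 2
Most frequent = 'a', 'r' (2 times each)


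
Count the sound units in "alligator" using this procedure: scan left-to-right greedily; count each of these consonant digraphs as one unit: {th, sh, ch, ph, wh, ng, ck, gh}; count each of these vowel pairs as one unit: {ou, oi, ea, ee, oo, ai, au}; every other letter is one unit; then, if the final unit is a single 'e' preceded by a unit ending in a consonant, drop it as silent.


Word: "alligator" (9 letters)
Left-to-right scan:
  1. 'a' (letter)
  2. 'l' (letter)
  3. 'l' (letter)
  4. 'i' (letter)
  5. 'g' (letter)
  6. 'a' (letter)
  7. 't' (letter)
  8. 'o' (letter)
  9. 'r' (letter)
Units from scan: 9
Sound units = 9 units
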